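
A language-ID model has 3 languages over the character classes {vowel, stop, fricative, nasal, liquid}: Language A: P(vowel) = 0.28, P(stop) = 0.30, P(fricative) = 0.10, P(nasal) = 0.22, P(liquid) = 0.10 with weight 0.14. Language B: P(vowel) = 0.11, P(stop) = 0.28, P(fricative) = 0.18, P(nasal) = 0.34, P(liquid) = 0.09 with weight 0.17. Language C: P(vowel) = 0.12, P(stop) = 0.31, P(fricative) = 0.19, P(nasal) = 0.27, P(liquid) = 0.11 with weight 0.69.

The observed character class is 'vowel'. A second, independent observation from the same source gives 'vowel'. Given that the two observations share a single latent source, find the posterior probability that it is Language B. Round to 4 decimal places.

0.0896

By Bayes' theorem, P(k | x) = w_k f_k(x) / Σ_j w_j f_j(x).
Since both observations come from the same component, the likelihood for component k is f_k(x₁)·f_k(x₂).
  L_A = [P(vowel | comp) = 0.28] × [0.28] = 0.0784
  L_B = [P(vowel | comp) = 0.11] × [0.11] = 0.0121
  L_C = [P(vowel | comp) = 0.12] × [0.12] = 0.0144
Unnormalised posteriors:
  w_A·L_A = 0.14 × 0.0784 = 0.010976
  w_B·L_B = 0.17 × 0.0121 = 0.002057
  w_C·L_C = 0.69 × 0.0144 = 0.009936
Denominator: 0.010976 + 0.002057 + 0.009936 = 0.022969
So the posterior for Language B is 0.002057 / 0.022969 ≈ 0.0896.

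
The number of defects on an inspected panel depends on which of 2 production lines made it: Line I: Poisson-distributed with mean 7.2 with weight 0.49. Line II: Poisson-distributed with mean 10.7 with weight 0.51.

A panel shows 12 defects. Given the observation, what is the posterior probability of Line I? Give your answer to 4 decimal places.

Posterior ∝ prior × likelihood, so P(k | x) ∝ w_k f_k(x); normalise over all components.
Evaluate each component's likelihood at the observed value:
  p_I = 0.0302505
  p_II = 0.106003
Unnormalised posteriors:
  w_I·p_I = 0.49 × 0.0302505 = 0.0148228
  w_II·p_II = 0.51 × 0.106003 = 0.0540614
Denominator: 0.0148228 + 0.0540614 = 0.0688842
P(Line I | the observation) ≈ 0.2152

0.2152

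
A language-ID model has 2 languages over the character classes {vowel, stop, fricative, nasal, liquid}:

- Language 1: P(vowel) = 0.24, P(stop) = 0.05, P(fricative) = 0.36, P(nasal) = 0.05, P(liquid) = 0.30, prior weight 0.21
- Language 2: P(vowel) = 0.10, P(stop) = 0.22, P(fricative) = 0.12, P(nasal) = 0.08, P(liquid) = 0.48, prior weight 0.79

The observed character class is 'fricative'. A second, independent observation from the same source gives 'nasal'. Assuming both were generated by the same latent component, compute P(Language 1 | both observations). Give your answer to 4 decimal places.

The responsibility of component k is π_k f_k(x) divided by Σ_j π_j f_j(x).
Since both observations come from the same component, the likelihood for component k is f_k(x₁)·f_k(x₂).
  L_1 = [0.36] × [0.05] = 0.018
  L_2 = [0.12] × [0.08] = 0.0096
Unnormalised posteriors:
  π_1·L_1 = 0.21 × 0.018 = 0.00378
  π_2·L_2 = 0.79 × 0.0096 = 0.007584
Sum: 0.00378 + 0.007584 = 0.011364
Responsibility of Language 1: 0.00378 / 0.011364 ≈ 0.3326

0.3326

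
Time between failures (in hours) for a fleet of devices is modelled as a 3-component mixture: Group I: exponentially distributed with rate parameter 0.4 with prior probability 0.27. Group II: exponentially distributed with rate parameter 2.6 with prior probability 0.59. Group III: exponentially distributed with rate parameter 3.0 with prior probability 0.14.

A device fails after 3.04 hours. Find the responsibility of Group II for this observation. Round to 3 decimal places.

P(component k | x) = P(Z=k)·f_k(x) / marginal(x), where marginal(x) = Σ_j P(Z=j)·f_j(x).
Exponential densities:
  f_I = 0.118565
  f_II = 0.000960085
  f_III = 0.000328364
Multiply by the mixture weights:
  P(Z=I)·f_I = 0.27 × 0.118565 = 0.0320127
  P(Z=II)·f_II = 0.59 × 0.000960085 = 0.00056645
  P(Z=III)·f_III = 0.14 × 0.000328364 = 4.5971e-05
Marginal: 0.0320127 + 0.00056645 + 4.5971e-05 = 0.0326251
P(Group II | 3.04 hours) ≈ 0.017

0.017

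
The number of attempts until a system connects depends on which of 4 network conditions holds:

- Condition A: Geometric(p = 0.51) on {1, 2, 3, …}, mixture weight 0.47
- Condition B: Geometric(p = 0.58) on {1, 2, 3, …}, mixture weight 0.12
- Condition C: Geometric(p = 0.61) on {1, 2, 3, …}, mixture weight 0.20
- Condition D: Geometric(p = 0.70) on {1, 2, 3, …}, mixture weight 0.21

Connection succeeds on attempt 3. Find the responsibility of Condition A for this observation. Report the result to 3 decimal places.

Posterior ∝ prior × likelihood, so P(k | x) ∝ P(Z=k) f_k(x); normalise over all components.
Geometric probabilities:
  L_A = 0.122451
  L_B = 0.102312
  L_C = 0.092781
  L_D = 0.063
Multiply by the mixture weights:
  P(Z=A)·L_A = 0.47 × 0.122451 = 0.057552
  P(Z=B)·L_B = 0.12 × 0.102312 = 0.0122774
  P(Z=C)·L_C = 0.20 × 0.092781 = 0.0185562
  P(Z=D)·L_D = 0.21 × 0.063 = 0.01323
Sum: 0.057552 + 0.0122774 + 0.0185562 + 0.01323 = 0.101616
P(Condition A | data) = 0.057552 / 0.101616 ≈ 0.566

0.566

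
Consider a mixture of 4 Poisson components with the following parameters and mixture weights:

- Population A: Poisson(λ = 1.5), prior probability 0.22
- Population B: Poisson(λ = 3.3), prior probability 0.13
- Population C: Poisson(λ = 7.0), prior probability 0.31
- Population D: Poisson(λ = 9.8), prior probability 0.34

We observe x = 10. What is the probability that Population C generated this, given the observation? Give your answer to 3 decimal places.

P(component k | x) = π_k·f_k(x) / marginal(x), where marginal(x) = Σ_j π_j·f_j(x).
Component likelihoods at x = 10:
  p_A = e^(−1.5)·1.5^10/10! = 3.54575e-06
  p_B = e^(−3.3)·3.3^10/10! = 0.0015567
  p_C = e^(−7.0)·7.0^10/10! = 0.0709833
  p_D = e^(−9.8)·9.8^10/10! = 0.124857
Prior × likelihood for each component:
  π_A·p_A = 0.22 × 3.54575e-06 = 7.80065e-07
  π_B·p_B = 0.13 × 0.0015567 = 0.000202371
  π_C·p_C = 0.31 × 0.0709833 = 0.0220048
  π_D·p_D = 0.34 × 0.124857 = 0.0424513
Sum: 7.80065e-07 + 0.000202371 + 0.0220048 + 0.0424513 = 0.0646592
P(Population C | x) = 0.0220048 / 0.0646592 ≈ 0.340

0.340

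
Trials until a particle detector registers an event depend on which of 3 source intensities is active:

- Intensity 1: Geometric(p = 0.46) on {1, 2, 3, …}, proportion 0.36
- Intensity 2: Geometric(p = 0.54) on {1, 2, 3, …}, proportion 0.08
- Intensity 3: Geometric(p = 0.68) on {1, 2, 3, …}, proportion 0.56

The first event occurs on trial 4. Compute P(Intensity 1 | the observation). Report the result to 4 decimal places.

0.6098

P(component k | x) = w_k·f_k(x) / marginal(x), where marginal(x) = Σ_j w_j·f_j(x).
Component likelihoods at x = 4:
  p_1 = 0.46·(1−0.46)^3 = 0.46·0.157464 = 0.0724334
  p_2 = 0.54·(1−0.54)^3 = 0.54·0.097336 = 0.0525614
  p_3 = 0.68·(1−0.68)^3 = 0.68·0.032768 = 0.0222822
Weight by the priors:
  w_1·p_1 = 0.36 × 0.0724334 = 0.026076
  w_2·p_2 = 0.08 × 0.0525614 = 0.00420492
  w_3·p_3 = 0.56 × 0.0222822 = 0.0124781
Evidence: 0.026076 + 0.00420492 + 0.0124781 = 0.042759
Responsibility of Intensity 1: 0.026076 / 0.042759 ≈ 0.6098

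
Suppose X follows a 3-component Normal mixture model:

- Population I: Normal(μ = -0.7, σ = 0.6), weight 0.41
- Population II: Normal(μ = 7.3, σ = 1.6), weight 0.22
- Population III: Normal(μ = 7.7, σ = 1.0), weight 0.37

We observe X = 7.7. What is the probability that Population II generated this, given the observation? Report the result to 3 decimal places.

0.265

P(component k | x) = w_k·f_k(x) / marginal(x), where marginal(x) = Σ_j w_j·f_j(x).
Normal densities:
  L_I = (1/(0.6·√(2π)))·exp(−(7.7−-0.7)²/(2·0.6²)) = 0.664904·exp(-98.00000) = 1.82768e-43
  L_II = (1/(1.6·√(2π)))·exp(−(7.7−7.3)²/(2·1.6²)) = 0.249339·exp(-0.03125) = 0.241668
  L_III = (1/(1.0·√(2π)))·exp(−(7.7−7.7)²/(2·1.0²)) = 0.398942·exp(-0.00000) = 0.398942
Multiply by the mixture weights:
  w_I·L_I = 0.41 × 1.82768e-43 = 7.49348e-44
  w_II·L_II = 0.22 × 0.241668 = 0.0531669
  w_III·L_III = 0.37 × 0.398942 = 0.147609
Sum: 7.49348e-44 + 0.0531669 + 0.147609 = 0.200776
P(Population II | 7.7) = 0.0531669 / 0.200776 ≈ 0.265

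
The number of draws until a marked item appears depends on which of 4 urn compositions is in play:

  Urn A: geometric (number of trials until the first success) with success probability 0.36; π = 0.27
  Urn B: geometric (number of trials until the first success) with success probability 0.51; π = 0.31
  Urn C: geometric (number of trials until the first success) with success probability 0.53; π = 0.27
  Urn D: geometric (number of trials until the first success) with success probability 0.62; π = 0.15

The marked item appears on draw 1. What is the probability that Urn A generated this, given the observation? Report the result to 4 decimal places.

0.1978

Apply Bayes' rule: the posterior for each component is proportional to its prior times its likelihood at x.
Geometric probabilities:
  L_A = 0.36
  L_B = 0.51
  L_C = 0.53
  L_D = 0.62
Weight by the priors:
  w_A·L_A = 0.27 × 0.36 = 0.0972
  w_B·L_B = 0.31 × 0.51 = 0.1581
  w_C·L_C = 0.27 × 0.53 = 0.1431
  w_D·L_D = 0.15 × 0.62 = 0.093
Denominator: 0.0972 + 0.1581 + 0.1431 + 0.093 = 0.4914
P(Urn A | the observation) ≈ 0.1978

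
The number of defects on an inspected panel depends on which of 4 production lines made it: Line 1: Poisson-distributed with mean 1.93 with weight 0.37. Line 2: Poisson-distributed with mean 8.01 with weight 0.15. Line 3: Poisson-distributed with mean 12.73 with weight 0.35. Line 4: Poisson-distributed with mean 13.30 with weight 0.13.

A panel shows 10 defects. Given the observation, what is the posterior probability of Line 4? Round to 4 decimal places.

The responsibility of component k is π_k f_k(x) divided by Σ_j π_j f_j(x).
Component likelihoods at x = 10 defects:
  p_1 = e^(−1.93)·1.93^10/10! = 2.86828e-05
  p_2 = e^(−8.01)·8.01^10/10! = 0.0995092
  p_3 = e^(−12.73)·12.73^10/10! = 0.0911911
  p_4 = e^(−13.30)·13.30^10/10! = 0.0799166
Weight by the priors:
  π_1·p_1 = 0.37 × 2.86828e-05 = 1.06126e-05
  π_2·p_2 = 0.15 × 0.0995092 = 0.0149264
  π_3·p_3 = 0.35 × 0.0911911 = 0.0319169
  π_4·p_4 = 0.13 × 0.0799166 = 0.0103892
Marginal: 1.06126e-05 + 0.0149264 + 0.0319169 + 0.0103892 = 0.057243
P(Line 4 | 10 defects) = 0.0103892 / 0.057243 ≈ 0.1815

0.1815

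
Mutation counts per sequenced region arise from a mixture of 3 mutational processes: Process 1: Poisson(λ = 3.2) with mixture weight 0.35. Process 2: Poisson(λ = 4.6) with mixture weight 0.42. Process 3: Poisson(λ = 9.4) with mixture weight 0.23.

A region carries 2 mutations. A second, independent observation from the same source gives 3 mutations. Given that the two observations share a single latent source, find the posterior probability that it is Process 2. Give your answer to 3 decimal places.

0.309

Apply Bayes' rule: the posterior for each component is proportional to its prior times its likelihood at x.
Since both observations come from the same component, the likelihood for component k is f_k(x₁)·f_k(x₂).
  p_1 = [e^(−3.2)·3.2^2/2! = 0.208702] × [0.222616] = 0.0464605
  p_2 = [e^(−4.6)·4.6^2/2! = 0.106348] × [0.163068] = 0.017342
  p_3 = [e^(−9.4)·9.4^2/2! = 0.00365475] × [0.0114515] = 4.18525e-05
Prior × likelihood for each component:
  π_1·p_1 = 0.35 × 0.0464605 = 0.0162612
  π_2·p_2 = 0.42 × 0.017342 = 0.00728363
  π_3·p_3 = 0.23 × 4.18525e-05 = 9.62608e-06
Marginal: 0.0162612 + 0.00728363 + 9.62608e-06 = 0.0235544
So the posterior for Process 2 is 0.00728363 / 0.0235544 ≈ 0.309.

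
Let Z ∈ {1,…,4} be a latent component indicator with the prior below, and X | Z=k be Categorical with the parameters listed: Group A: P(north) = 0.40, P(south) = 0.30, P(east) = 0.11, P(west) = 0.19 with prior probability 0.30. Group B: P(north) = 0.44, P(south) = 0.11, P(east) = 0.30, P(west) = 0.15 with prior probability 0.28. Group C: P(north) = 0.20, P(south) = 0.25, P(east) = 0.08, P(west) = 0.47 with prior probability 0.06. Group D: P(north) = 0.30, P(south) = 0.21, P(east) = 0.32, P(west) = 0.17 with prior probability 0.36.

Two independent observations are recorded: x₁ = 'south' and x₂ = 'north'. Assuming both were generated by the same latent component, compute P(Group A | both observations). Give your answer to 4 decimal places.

Posterior ∝ prior × likelihood, so P(k | x) ∝ π_k f_k(x); normalise over all components.
Since both observations come from the same component, the likelihood for component k is f_k(x₁)·f_k(x₂).
  p_A = [P(south | comp) = 0.30] × [0.4] = 0.12
  p_B = [P(south | comp) = 0.11] × [0.44] = 0.0484
  p_C = [P(south | comp) = 0.25] × [0.2] = 0.05
  p_D = [P(south | comp) = 0.21] × [0.3] = 0.063
Unnormalised posteriors:
  π_A·p_A = 0.30 × 0.12 = 0.036
  π_B·p_B = 0.28 × 0.0484 = 0.013552
  π_C·p_C = 0.06 × 0.05 = 0.003
  π_D·p_D = 0.36 × 0.063 = 0.02268
Denominator: 0.036 + 0.013552 + 0.003 + 0.02268 = 0.075232
P(Group A | x₁,x₂) = 0.036 / 0.075232 ≈ 0.4785

0.4785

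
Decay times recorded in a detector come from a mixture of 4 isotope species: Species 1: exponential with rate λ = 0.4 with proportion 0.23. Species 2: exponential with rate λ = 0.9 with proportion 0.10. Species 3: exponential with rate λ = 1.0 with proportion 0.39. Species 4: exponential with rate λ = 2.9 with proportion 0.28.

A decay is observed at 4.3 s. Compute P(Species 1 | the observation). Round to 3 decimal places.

0.697

By Bayes' theorem, P(k | x) = π_k f_k(x) / Σ_j π_j f_j(x).
Exponential densities:
  f_1 = 0.4·e^(−0.4·4.3) = 0.4·e^(−1.7200) = 0.0716265
  f_2 = 0.9·e^(−0.9·4.3) = 0.9·e^(−3.8700) = 0.0187725
  f_3 = 1.0·e^(−1.0·4.3) = 1.0·e^(−4.3000) = 0.0135686
  f_4 = 2.9·e^(−2.9·4.3) = 2.9·e^(−12.4700) = 1.11364e-05
Weight by the priors:
  π_1·f_1 = 0.23 × 0.0716265 = 0.0164741
  π_2·f_2 = 0.10 × 0.0187725 = 0.00187725
  π_3·f_3 = 0.39 × 0.0135686 = 0.00529174
  π_4·f_4 = 0.28 × 1.11364e-05 = 3.1182e-06
Evidence: 0.0164741 + 0.00187725 + 0.00529174 + 3.1182e-06 = 0.0236462
So the posterior for Species 1 is 0.0164741 / 0.0236462 ≈ 0.697.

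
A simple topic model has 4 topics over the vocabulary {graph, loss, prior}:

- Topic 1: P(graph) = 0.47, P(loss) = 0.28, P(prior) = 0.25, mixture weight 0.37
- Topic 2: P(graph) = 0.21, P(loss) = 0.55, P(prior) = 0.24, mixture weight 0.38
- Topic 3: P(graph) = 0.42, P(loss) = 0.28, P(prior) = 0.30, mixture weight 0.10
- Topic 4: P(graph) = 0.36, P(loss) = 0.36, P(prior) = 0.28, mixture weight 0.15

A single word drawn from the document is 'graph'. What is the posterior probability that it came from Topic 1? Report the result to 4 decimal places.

Posterior ∝ prior × likelihood, so P(k | x) ∝ π_k f_k(x); normalise over all components.
Component likelihoods at x = 'graph':
  f_1 = P(graph | comp) = 0.47
  f_2 = P(graph | comp) = 0.21
  f_3 = P(graph | comp) = 0.42
  f_4 = P(graph | comp) = 0.36
Unnormalised posteriors:
  π_1·f_1 = 0.37 × 0.47 = 0.1739
  π_2·f_2 = 0.38 × 0.21 = 0.0798
  π_3·f_3 = 0.10 × 0.42 = 0.042
  π_4·f_4 = 0.15 × 0.36 = 0.054
Sum: 0.1739 + 0.0798 + 0.042 + 0.054 = 0.3497
So the posterior for Topic 1 is 0.1739 / 0.3497 ≈ 0.4973.

0.4973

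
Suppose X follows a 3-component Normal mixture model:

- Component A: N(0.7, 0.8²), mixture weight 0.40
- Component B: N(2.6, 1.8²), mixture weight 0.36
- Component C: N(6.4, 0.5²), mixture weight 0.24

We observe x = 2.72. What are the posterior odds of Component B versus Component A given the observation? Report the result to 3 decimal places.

9.673

Posterior odds = (π_i f_i(x)) / (π_j f_j(x)); the normalising sum cancels.
Component likelihoods at x = 2.72:
  p_A = (1/(0.8·√(2π)))·exp(−(2.72−0.7)²/(2·0.8²)) = 0.498678·exp(-3.18781) = 0.0205765
  p_B = (1/(1.8·√(2π)))·exp(−(2.72−2.6)²/(2·1.8²)) = 0.221635·exp(-0.00222) = 0.221143
  p_C = (1/(0.5·√(2π)))·exp(−(2.72−6.4)²/(2·0.5²)) = 0.797885·exp(-27.08480) = 1.37772e-12
Posterior odds = (π_B·p_B) / (π_A·p_A) = (0.36·0.221143) / (0.40·0.0205765) = 0.0796113 / 0.00823058 ≈ 9.673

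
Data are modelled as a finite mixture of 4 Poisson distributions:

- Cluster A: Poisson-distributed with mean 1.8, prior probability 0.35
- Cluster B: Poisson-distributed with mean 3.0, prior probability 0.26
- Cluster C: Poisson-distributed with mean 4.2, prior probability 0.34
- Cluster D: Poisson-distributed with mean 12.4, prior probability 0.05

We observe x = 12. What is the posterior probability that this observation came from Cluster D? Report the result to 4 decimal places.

Apply Bayes' rule: the posterior for each component is proportional to its prior times its likelihood at x.
Evaluate each component's likelihood at the observed value:
  p_A = e^(−1.8)·1.8^12/12! = 3.99211e-07
  p_B = e^(−3.0)·3.0^12/12! = 5.52376e-05
  p_C = e^(−4.2)·4.2^12/12! = 0.00094323
  p_D = e^(−12.4)·12.4^12/12! = 0.113624
Prior × likelihood for each component:
  w_A·p_A = 0.35 × 3.99211e-07 = 1.39724e-07
  w_B·p_B = 0.26 × 5.52376e-05 = 1.43618e-05
  w_C·p_C = 0.34 × 0.00094323 = 0.000320698
  w_D·p_D = 0.05 × 0.113624 = 0.00568122
Normaliser: 1.39724e-07 + 1.43618e-05 + 0.000320698 + 0.00568122 = 0.00601642
P(Cluster D | x) = 0.00568122 / 0.00601642 ≈ 0.9443

0.9443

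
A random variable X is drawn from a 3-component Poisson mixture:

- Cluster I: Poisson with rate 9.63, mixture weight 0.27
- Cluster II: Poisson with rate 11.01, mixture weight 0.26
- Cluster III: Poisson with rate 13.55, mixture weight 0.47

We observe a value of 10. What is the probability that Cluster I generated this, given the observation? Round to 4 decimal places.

0.3361

Apply Bayes' rule: the posterior for each component is proportional to its prior times its likelihood at x.
Component likelihoods at x = 10:
  p_I = e^(−9.63)·9.63^10/10! = 0.124235
  p_II = e^(−11.01)·11.01^10/10! = 0.119269
  p_III = e^(−13.55)·13.55^10/10! = 0.074979
Unnormalised posteriors:
  π_I·p_I = 0.27 × 0.124235 = 0.0335435
  π_II·p_II = 0.26 × 0.119269 = 0.03101
  π_III·p_III = 0.47 × 0.074979 = 0.0352401
Sum: 0.0335435 + 0.03101 + 0.0352401 = 0.0997935
P(Cluster I | 10) = 0.0335435 / 0.0997935 ≈ 0.3361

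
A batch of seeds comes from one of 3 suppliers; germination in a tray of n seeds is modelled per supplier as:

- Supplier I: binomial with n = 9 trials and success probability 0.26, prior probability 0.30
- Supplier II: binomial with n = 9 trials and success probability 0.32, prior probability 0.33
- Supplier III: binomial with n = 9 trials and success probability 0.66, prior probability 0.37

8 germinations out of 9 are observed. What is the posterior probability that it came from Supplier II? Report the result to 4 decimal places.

The responsibility of component k is w_k f_k(x) divided by Σ_j w_j f_j(x).
Evaluate each component's likelihood at the observed value:
  p_I = C(9,8)·0.26^8·0.74^1 = 9·2.08827e-05·0.74 = 0.000139079
  p_II = C(9,8)·0.32^8·0.68^1 = 9·0.000109951·0.68 = 0.000672901
  p_III = C(9,8)·0.66^8·0.34^1 = 9·0.0360041·0.34 = 0.110172
Prior × likelihood for each component:
  w_I·p_I = 0.30 × 0.000139079 = 4.17236e-05
  w_II·p_II = 0.33 × 0.000672901 = 0.000222057
  w_III·p_III = 0.37 × 0.110172 = 0.0407638
Evidence: 4.17236e-05 + 0.000222057 + 0.0407638 = 0.0410276
Responsibility of Supplier II: 0.000222057 / 0.0410276 ≈ 0.0054

0.0054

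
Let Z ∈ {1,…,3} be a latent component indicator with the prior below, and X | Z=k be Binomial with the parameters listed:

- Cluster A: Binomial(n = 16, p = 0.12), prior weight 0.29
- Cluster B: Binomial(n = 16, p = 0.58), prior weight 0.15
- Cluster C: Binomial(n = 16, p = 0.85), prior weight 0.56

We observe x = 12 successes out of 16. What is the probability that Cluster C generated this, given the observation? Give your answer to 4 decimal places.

0.8564

P(component k | x) = w_k·f_k(x) / marginal(x), where marginal(x) = Σ_j w_j·f_j(x).
Evaluate each component's likelihood at the observed value:
  L_A = C(16,12)·0.12^12·0.88^4 = 1820·8.9161e-12·0.599695 = 9.73144e-09
  L_B = C(16,12)·0.58^12·0.42^4 = 1820·0.00144923·0.031117 = 0.0820738
  L_C = C(16,12)·0.85^12·0.15^4 = 1820·0.142242·0.00050625 = 0.131058
Unnormalised posteriors:
  w_A·L_A = 0.29 × 9.73144e-09 = 2.82212e-09
  w_B·L_B = 0.15 × 0.0820738 = 0.0123111
  w_C·L_C = 0.56 × 0.131058 = 0.0733925
Sum: 2.82212e-09 + 0.0123111 + 0.0733925 = 0.0857036
So the posterior for Cluster C is 0.0733925 / 0.0857036 ≈ 0.8564.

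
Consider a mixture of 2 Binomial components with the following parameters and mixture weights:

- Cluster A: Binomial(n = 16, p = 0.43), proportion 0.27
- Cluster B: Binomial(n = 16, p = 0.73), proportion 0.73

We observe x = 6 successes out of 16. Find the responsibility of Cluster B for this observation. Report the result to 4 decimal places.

0.0355

P(component k | x) = w_k·f_k(x) / marginal(x), where marginal(x) = Σ_j w_j·f_j(x).
Evaluate each component's likelihood at the observed value:
  f_A = 0.183267
  f_B = 0.00249516
Weight by the priors:
  w_A·f_A = 0.27 × 0.183267 = 0.049482
  w_B·f_B = 0.73 × 0.00249516 = 0.00182147
Evidence: 0.049482 + 0.00182147 = 0.0513035
P(Cluster B | x) = 0.00182147 / 0.0513035 ≈ 0.0355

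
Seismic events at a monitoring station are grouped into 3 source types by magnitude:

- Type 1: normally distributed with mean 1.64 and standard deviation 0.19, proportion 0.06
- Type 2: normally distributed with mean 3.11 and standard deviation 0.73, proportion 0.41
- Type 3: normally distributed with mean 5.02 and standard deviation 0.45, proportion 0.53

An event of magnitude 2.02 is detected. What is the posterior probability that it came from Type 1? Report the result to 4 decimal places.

0.1883

P(component k | x) = w_k·f_k(x) / marginal(x), where marginal(x) = Σ_j w_j·f_j(x).
Evaluate each component's likelihood at the observed value:
  f_1 = 0.284163
  f_2 = 0.179249
  f_3 = 1.9802e-10
Multiply by the mixture weights:
  w_1·f_1 = 0.06 × 0.284163 = 0.0170498
  w_2·f_2 = 0.41 × 0.179249 = 0.0734922
  w_3·f_3 = 0.53 × 1.9802e-10 = 1.04951e-10
Marginal: 0.0170498 + 0.0734922 + 1.04951e-10 = 0.090542
So the posterior for Type 1 is 0.0170498 / 0.090542 ≈ 0.1883.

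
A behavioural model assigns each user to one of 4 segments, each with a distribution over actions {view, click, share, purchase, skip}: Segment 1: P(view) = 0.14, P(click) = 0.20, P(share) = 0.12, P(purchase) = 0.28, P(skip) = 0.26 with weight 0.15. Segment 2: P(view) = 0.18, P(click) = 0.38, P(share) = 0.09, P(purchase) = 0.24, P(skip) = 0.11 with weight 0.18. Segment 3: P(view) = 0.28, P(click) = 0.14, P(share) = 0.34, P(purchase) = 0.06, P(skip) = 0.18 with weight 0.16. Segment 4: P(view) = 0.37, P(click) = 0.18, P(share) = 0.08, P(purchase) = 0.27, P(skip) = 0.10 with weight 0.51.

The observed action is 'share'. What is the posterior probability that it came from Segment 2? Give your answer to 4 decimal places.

0.1252

P(component k | x) = π_k·f_k(x) / marginal(x), where marginal(x) = Σ_j π_j·f_j(x).
Categorical probabilities:
  f_1 = P(share | comp) = 0.12
  f_2 = P(share | comp) = 0.09
  f_3 = P(share | comp) = 0.34
  f_4 = P(share | comp) = 0.08
Weight by the priors:
  π_1·f_1 = 0.15 × 0.12 = 0.018
  π_2·f_2 = 0.18 × 0.09 = 0.0162
  π_3·f_3 = 0.16 × 0.34 = 0.0544
  π_4·f_4 = 0.51 × 0.08 = 0.0408
Marginal: 0.018 + 0.0162 + 0.0544 + 0.0408 = 0.1294
Responsibility of Segment 2: 0.0162 / 0.1294 ≈ 0.1252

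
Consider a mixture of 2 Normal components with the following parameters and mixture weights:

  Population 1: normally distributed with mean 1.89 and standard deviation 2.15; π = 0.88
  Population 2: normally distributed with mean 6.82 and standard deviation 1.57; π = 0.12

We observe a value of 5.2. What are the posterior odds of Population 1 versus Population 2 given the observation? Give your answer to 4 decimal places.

The posterior odds equal the prior odds times the likelihood ratio: (π_i/π_j)·(f_i(x)/f_j(x)).
Component likelihoods at x = 5.2:
  p_1 = (1/(2.15·√(2π)))·exp(−(5.2−1.89)²/(2·2.15²)) = 0.185555·exp(-1.18508) = 0.0567278
  p_2 = (1/(1.57·√(2π)))·exp(−(5.2−6.82)²/(2·1.57²)) = 0.254103·exp(-0.53235) = 0.149215
Posterior odds = (π_1·p_1) / (π_2·p_2) = (0.88·0.0567278) / (0.12·0.149215) = 0.0499205 / 0.0179058 ≈ 2.7880

2.7880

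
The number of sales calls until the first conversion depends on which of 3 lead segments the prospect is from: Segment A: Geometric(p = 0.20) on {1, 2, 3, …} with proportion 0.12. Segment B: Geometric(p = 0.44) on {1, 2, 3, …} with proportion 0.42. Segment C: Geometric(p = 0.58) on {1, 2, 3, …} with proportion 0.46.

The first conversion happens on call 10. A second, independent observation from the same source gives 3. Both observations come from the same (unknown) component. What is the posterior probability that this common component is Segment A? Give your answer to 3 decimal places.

By Bayes' theorem, P(k | x) = P(Z=k) f_k(x) / Σ_j P(Z=j) f_j(x).
Since both observations come from the same component, the likelihood for component k is f_k(x₁)·f_k(x₂).
  p_A = [0.20·(1−0.20)^9 = 0.20·0.134218 = 0.0268435] × [0.128] = 0.00343597
  p_B = [0.44·(1−0.44)^9 = 0.44·0.00541617 = 0.00238311] × [0.137984] = 0.000328832
  p_C = [0.58·(1−0.58)^9 = 0.58·0.000406671 = 0.000235869] × [0.102312] = 2.41323e-05
Weight by the priors:
  P(Z=A)·p_A = 0.12 × 0.00343597 = 0.000412317
  P(Z=B)·p_B = 0.42 × 0.000328832 = 0.000138109
  P(Z=C)·p_C = 0.46 × 2.41323e-05 = 1.11008e-05
Sum: 0.000412317 + 0.000138109 + 1.11008e-05 = 0.000561527
So the posterior for Segment A is 0.000412317 / 0.000561527 ≈ 0.734.

0.734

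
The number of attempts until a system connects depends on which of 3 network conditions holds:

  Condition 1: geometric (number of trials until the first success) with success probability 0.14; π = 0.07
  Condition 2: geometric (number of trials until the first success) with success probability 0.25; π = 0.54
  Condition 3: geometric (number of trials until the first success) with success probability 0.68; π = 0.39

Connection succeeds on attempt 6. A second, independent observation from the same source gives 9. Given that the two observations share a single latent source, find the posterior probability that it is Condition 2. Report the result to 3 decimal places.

0.806

By Bayes' theorem, P(k | x) = π_k f_k(x) / Σ_j π_j f_j(x).
Since both observations come from the same component, the likelihood for component k is f_k(x₁)·f_k(x₂).
  L_1 = [0.0658598] × [0.0418905] = 0.0027589
  L_2 = [0.0593262] × [0.0250282] = 0.00148483
  L_3 = [0.0022817] × [7.47668e-05] = 1.70595e-07
Prior × likelihood for each component:
  π_1·L_1 = 0.07 × 0.0027589 = 0.000193123
  π_2·L_2 = 0.54 × 0.00148483 = 0.000801808
  π_3·L_3 = 0.39 × 1.70595e-07 = 6.65322e-08
Evidence: 0.000193123 + 0.000801808 + 6.65322e-08 = 0.000994997
So the posterior for Condition 2 is 0.000801808 / 0.000994997 ≈ 0.806.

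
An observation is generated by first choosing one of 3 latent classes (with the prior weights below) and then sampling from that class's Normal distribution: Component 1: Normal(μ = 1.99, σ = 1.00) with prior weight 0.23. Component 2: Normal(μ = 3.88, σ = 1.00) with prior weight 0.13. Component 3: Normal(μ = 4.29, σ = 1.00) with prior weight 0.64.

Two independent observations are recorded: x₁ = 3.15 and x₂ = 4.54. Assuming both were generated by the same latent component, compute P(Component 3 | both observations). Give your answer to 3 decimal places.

By Bayes' theorem, P(k | x) = w_k f_k(x) / Σ_j w_j f_j(x).
Since both observations come from the same component, the likelihood for component k is f_k(x₁)·f_k(x₂).
  f_1 = [0.203571] × [0.0154493] = 0.00314505
  f_2 = [0.305627] × [0.320864] = 0.0980648
  f_3 = [0.208308] × [0.386668] = 0.080546
Unnormalised posteriors:
  w_1·f_1 = 0.23 × 0.00314505 = 0.00072336
  w_2·f_2 = 0.13 × 0.0980648 = 0.0127484
  w_3·f_3 = 0.64 × 0.080546 = 0.0515494
Denominator: 0.00072336 + 0.0127484 + 0.0515494 = 0.0650212
So the posterior for Component 3 is 0.0515494 / 0.0650212 ≈ 0.793.

0.793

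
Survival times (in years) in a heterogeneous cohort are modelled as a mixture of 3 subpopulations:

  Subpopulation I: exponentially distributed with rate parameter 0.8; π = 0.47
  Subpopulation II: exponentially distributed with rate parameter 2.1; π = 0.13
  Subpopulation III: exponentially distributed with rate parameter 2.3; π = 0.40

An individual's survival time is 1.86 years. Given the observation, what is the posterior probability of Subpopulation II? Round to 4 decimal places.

0.0532

The responsibility of component k is π_k f_k(x) divided by Σ_j π_j f_j(x).
Evaluate each component's likelihood at the observed value:
  f_I = 0.8·e^(−0.8·1.86) = 0.8·e^(−1.4880) = 0.180659
  f_II = 2.1·e^(−2.1·1.86) = 2.1·e^(−3.9060) = 0.0422537
  f_III = 2.3·e^(−2.3·1.86) = 2.3·e^(−4.2780) = 0.0319019
Multiply by the mixture weights:
  π_I·f_I = 0.47 × 0.180659 = 0.0849098
  π_II·f_II = 0.13 × 0.0422537 = 0.00549298
  π_III·f_III = 0.40 × 0.0319019 = 0.0127607
Denominator: 0.0849098 + 0.00549298 + 0.0127607 = 0.103163
P(Subpopulation II | x) = 0.00549298 / 0.103163 ≈ 0.0532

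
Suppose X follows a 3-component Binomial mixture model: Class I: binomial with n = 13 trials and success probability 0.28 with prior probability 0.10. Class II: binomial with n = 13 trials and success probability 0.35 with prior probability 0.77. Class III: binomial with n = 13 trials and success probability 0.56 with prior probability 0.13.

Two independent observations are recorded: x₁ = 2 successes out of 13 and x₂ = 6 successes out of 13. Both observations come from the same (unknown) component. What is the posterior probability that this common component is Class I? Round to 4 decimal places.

0.1201

By Bayes' theorem, P(k | x) = P(Z=k) f_k(x) / Σ_j P(Z=j) f_j(x).
Since both observations come from the same component, the likelihood for component k is f_k(x₁)·f_k(x₂).
  L_I = [C(13,2)·0.28^2·0.72^11 = 78·0.0784·0.0269561 = 0.164842] × [0.0829455] = 0.0136729
  L_II = [C(13,2)·0.35^2·0.65^11 = 78·0.1225·0.00875078 = 0.0836137] × [0.154639] = 0.0129299
  L_III = [C(13,2)·0.56^2·0.44^11 = 78·0.3136·0.000119668 = 0.00292718] × [0.168972] = 0.000494612
Weight by the priors:
  P(Z=I)·L_I = 0.10 × 0.0136729 = 0.00136729
  P(Z=II)·L_II = 0.77 × 0.0129299 = 0.00995606
  P(Z=III)·L_III = 0.13 × 0.000494612 = 6.42995e-05
Sum: 0.00136729 + 0.00995606 + 6.42995e-05 = 0.0113876
Responsibility of Class I: 0.00136729 / 0.0113876 ≈ 0.1201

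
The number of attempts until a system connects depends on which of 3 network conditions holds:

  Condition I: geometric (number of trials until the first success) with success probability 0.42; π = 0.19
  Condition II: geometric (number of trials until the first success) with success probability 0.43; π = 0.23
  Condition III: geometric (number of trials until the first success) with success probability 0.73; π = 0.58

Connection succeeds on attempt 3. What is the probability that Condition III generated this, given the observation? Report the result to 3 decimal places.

0.344

By Bayes' theorem, P(k | x) = π_k f_k(x) / Σ_j π_j f_j(x).
Evaluate each component's likelihood at the observed value:
  f_I = 0.141288
  f_II = 0.139707
  f_III = 0.053217
Unnormalised posteriors:
  π_I·f_I = 0.19 × 0.141288 = 0.0268447
  π_II·f_II = 0.23 × 0.139707 = 0.0321326
  π_III·f_III = 0.58 × 0.053217 = 0.0308659
Evidence: 0.0268447 + 0.0321326 + 0.0308659 = 0.0898432
P(Condition III | data) = 0.0308659 / 0.0898432 ≈ 0.344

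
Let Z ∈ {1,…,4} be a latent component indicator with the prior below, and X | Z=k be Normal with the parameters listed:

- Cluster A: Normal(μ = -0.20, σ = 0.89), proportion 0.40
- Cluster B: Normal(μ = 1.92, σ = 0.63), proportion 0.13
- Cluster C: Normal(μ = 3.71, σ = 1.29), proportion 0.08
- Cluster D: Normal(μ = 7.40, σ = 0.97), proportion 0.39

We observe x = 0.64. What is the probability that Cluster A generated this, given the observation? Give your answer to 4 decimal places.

Apply Bayes' rule: the posterior for each component is proportional to its prior times its likelihood at x.
Component likelihoods at x = 0.64:
  L_A = 0.287135
  L_B = 0.0803873
  L_C = 0.0182168
  L_D = 1.16879e-11
Unnormalised posteriors:
  π_A·L_A = 0.40 × 0.287135 = 0.114854
  π_B·L_B = 0.13 × 0.0803873 = 0.0104503
  π_C·L_C = 0.08 × 0.0182168 = 0.00145734
  π_D·L_D = 0.39 × 1.16879e-11 = 4.5583e-12
Marginal: 0.114854 + 0.0104503 + 0.00145734 + 4.5583e-12 = 0.126762
Responsibility of Cluster A: 0.114854 / 0.126762 ≈ 0.9061

0.9061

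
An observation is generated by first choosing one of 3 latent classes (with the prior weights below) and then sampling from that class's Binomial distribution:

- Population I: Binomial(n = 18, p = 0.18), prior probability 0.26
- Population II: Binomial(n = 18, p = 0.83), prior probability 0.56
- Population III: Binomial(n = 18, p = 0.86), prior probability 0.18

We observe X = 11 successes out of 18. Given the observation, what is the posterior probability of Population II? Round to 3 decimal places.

Apply Bayes' rule: the posterior for each component is proportional to its prior times its likelihood at x.
Evaluate each component's likelihood at the observed value:
  L_I = 5.09858e-05
  L_II = 0.0168173
  L_III = 0.0063846
Unnormalised posteriors:
  w_I·L_I = 0.26 × 5.09858e-05 = 1.32563e-05
  w_II·L_II = 0.56 × 0.0168173 = 0.00941769
  w_III·L_III = 0.18 × 0.0063846 = 0.00114923
Evidence: 1.32563e-05 + 0.00941769 + 0.00114923 = 0.0105802
P(Population II | x) ≈ 0.890

0.890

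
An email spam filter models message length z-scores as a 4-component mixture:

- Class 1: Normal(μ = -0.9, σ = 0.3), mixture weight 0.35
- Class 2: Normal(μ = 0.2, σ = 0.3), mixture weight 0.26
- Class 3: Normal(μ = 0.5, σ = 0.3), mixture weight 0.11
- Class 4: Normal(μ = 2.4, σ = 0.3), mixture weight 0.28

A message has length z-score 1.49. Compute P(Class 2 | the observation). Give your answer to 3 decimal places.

Posterior ∝ prior × likelihood, so P(k | x) ∝ w_k f_k(x); normalise over all components.
Evaluate each component's likelihood at the observed value:
  f_1 = (1/(0.3·√(2π)))·exp(−(1.49−-0.9)²/(2·0.3²)) = 1.329808·exp(-31.73389) = 2.19754e-14
  f_2 = (1/(0.3·√(2π)))·exp(−(1.49−0.2)²/(2·0.3²)) = 1.329808·exp(-9.24500) = 0.000128451
  f_3 = (1/(0.3·√(2π)))·exp(−(1.49−0.5)²/(2·0.3²)) = 1.329808·exp(-5.44500) = 0.0057419
  f_4 = (1/(0.3·√(2π)))·exp(−(1.49−2.4)²/(2·0.3²)) = 1.329808·exp(-4.60056) = 0.0133596
Multiply by the mixture weights:
  w_1·f_1 = 0.35 × 2.19754e-14 = 7.69138e-15
  w_2·f_2 = 0.26 × 0.000128451 = 3.33972e-05
  w_3·f_3 = 0.11 × 0.0057419 = 0.000631609
  w_4·f_4 = 0.28 × 0.0133596 = 0.00374068
Denominator: 7.69138e-15 + 3.33972e-05 + 0.000631609 + 0.00374068 = 0.00440569
Responsibility of Class 2: 3.33972e-05 / 0.00440569 ≈ 0.008

0.008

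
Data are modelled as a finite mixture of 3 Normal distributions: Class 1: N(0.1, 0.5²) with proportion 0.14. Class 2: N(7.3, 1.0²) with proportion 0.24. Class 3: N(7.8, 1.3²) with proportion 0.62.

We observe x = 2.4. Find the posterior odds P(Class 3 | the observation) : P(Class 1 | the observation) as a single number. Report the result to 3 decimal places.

Posterior odds = (π_i f_i(x)) / (π_j f_j(x)); the normalising sum cancels.
Normal densities:
  p_1 = 2.02817e-05
  p_2 = 2.43896e-06
  p_3 = 5.49811e-05
3.40883e-05 / 2.83944e-06 ≈ 12.005

12.005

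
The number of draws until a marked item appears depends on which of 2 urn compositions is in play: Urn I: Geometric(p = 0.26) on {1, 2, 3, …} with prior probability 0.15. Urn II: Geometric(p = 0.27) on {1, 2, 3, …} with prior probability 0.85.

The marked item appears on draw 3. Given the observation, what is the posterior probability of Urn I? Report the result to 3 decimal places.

0.149

Posterior ∝ prior × likelihood, so P(k | x) ∝ π_k f_k(x); normalise over all components.
Component likelihoods at x = 3:
  f_I = 0.26·(1−0.26)^2 = 0.26·0.5476 = 0.142376
  f_II = 0.27·(1−0.27)^2 = 0.27·0.5329 = 0.143883
Multiply by the mixture weights:
  π_I·f_I = 0.15 × 0.142376 = 0.0213564
  π_II·f_II = 0.85 × 0.143883 = 0.122301
Sum: 0.0213564 + 0.122301 = 0.143657
So the posterior for Urn I is 0.0213564 / 0.143657 ≈ 0.149.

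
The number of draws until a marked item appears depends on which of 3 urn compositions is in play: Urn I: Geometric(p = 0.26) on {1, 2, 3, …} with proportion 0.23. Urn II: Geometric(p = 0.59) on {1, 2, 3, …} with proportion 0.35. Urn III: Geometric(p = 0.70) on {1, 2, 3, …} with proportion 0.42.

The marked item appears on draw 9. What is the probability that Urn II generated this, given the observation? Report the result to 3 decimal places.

0.030

P(component k | x) = π_k·f_k(x) / marginal(x), where marginal(x) = Σ_j π_j·f_j(x).
Evaluate each component's likelihood at the observed value:
  p_I = 0.26·(1−0.26)^8 = 0.26·0.0899195 = 0.0233791
  p_II = 0.59·(1−0.59)^8 = 0.59·0.000798493 = 0.000471111
  p_III = 0.70·(1−0.70)^8 = 0.70·6.561e-05 = 4.5927e-05
Unnormalised posteriors:
  π_I·p_I = 0.23 × 0.0233791 = 0.00537718
  π_II·p_II = 0.35 × 0.000471111 = 0.000164889
  π_III·p_III = 0.42 × 4.5927e-05 = 1.92893e-05
Marginal: 0.00537718 + 0.000164889 + 1.92893e-05 = 0.00556136
P(Urn II | data) = 0.000164889 / 0.00556136 ≈ 0.030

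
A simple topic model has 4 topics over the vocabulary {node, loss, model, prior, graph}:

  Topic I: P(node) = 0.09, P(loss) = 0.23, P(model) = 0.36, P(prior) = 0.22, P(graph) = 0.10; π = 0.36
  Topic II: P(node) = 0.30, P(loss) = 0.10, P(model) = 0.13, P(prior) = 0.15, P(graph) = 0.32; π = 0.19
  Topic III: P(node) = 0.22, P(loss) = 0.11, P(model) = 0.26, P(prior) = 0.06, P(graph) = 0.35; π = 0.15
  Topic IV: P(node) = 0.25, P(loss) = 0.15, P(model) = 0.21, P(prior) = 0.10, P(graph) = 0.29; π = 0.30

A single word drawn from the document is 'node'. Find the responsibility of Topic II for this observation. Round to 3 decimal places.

0.289

By Bayes' theorem, P(k | x) = P(Z=k) f_k(x) / Σ_j P(Z=j) f_j(x).
Categorical probabilities:
  p_I = 0.09
  p_II = 0.3
  p_III = 0.22
  p_IV = 0.25
Prior × likelihood for each component:
  P(Z=I)·p_I = 0.36 × 0.09 = 0.0324
  P(Z=II)·p_II = 0.19 × 0.3 = 0.057
  P(Z=III)·p_III = 0.15 × 0.22 = 0.033
  P(Z=IV)·p_IV = 0.30 × 0.25 = 0.075
Denominator: 0.0324 + 0.057 + 0.033 + 0.075 = 0.1974
P(Topic II | data) = 0.057 / 0.1974 ≈ 0.289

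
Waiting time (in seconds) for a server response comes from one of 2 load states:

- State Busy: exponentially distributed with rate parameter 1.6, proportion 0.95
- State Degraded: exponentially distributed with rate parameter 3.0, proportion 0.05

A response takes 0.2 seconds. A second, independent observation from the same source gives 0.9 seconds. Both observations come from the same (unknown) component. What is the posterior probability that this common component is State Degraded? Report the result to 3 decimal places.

P(component k | x) = π_k·f_k(x) / marginal(x), where marginal(x) = Σ_j π_j·f_j(x).
Since both observations come from the same component, the likelihood for component k is f_k(x₁)·f_k(x₂).
  p_Busy = [1.6·e^(−1.6·0.2) = 1.6·e^(−0.3200) = 1.16184] × [0.379084] = 0.440435
  p_Degraded = [3.0·e^(−3.0·0.2) = 3.0·e^(−0.6000) = 1.64643] × [0.201617] = 0.331949
Unnormalised posteriors:
  π_Busy·p_Busy = 0.95 × 0.440435 = 0.418413
  π_Degraded·p_Degraded = 0.05 × 0.331949 = 0.0165974
Marginal: 0.418413 + 0.0165974 = 0.435011
P(State Degraded | x₁, x₂) ≈ 0.038

0.038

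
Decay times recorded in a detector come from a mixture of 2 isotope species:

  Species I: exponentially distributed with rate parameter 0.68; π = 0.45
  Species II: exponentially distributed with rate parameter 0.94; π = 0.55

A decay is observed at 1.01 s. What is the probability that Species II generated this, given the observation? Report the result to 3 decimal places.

Apply Bayes' rule: the posterior for each component is proportional to its prior times its likelihood at x.
Exponential densities:
  f_I = 0.342165
  f_II = 0.363755
Multiply by the mixture weights:
  P(Z=I)·f_I = 0.45 × 0.342165 = 0.153974
  P(Z=II)·f_II = 0.55 × 0.363755 = 0.200065
Sum: 0.153974 + 0.200065 = 0.354039
Responsibility of Species II: 0.200065 / 0.354039 ≈ 0.565

0.565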